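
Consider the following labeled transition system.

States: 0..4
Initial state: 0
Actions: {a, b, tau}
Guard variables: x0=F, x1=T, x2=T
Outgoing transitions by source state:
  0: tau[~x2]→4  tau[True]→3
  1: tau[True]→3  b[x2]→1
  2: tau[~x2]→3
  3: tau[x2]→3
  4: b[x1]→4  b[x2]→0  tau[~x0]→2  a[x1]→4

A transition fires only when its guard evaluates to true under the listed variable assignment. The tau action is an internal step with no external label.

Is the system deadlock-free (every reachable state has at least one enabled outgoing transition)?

R = {0,3}
  0: tau→3  [1 exit(s)]
  3: tau→3  [1 exit(s)]

Answer: DEADLOCK-FREE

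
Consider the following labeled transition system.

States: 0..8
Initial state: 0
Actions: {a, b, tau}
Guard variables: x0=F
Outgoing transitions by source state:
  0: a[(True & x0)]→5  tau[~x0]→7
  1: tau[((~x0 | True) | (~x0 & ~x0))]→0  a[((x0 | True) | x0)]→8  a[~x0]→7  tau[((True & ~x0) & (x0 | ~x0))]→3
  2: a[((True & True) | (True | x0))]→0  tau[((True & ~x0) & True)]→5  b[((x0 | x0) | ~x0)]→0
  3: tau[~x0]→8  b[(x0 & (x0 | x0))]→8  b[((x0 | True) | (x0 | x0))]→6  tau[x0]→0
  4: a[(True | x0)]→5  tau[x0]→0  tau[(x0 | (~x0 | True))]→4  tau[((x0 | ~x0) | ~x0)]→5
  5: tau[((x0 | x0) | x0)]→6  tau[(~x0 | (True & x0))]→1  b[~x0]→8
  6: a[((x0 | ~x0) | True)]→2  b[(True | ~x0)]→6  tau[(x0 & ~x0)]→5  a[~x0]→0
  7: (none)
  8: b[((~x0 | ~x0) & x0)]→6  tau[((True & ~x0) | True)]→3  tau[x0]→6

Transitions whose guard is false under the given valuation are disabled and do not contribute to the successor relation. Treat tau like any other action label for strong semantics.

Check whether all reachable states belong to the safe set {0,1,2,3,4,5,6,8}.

Safe = {0,1,2,3,4,5,6,8}
R = {0,7}
  0: ok
  7: ✗ unsafe
witness against invariant: tau → 7

Answer: INVARIANT VIOLATED at state 7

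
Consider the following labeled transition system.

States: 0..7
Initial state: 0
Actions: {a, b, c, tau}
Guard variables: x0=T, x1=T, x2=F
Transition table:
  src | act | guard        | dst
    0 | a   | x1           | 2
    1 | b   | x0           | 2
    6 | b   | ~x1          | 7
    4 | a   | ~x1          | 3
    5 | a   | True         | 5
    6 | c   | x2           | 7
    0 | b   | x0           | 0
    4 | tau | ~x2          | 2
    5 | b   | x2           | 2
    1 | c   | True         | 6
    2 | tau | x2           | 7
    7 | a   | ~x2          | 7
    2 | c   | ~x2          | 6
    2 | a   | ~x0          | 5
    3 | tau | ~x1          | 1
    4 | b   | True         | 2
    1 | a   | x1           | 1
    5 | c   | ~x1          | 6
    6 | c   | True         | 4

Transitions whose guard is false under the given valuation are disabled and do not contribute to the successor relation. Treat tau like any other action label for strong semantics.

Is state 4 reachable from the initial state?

11 transition(s) survive guard evaluation.
depth 0: {0}
depth 1: {2}  cumulative {0,2}
depth 2: {6}  cumulative {0,2,6}
depth 3: {4}  cumulative {0,2,4,6}
Reach set: {0,2,4,6}
trace reaching 4: a·c·c

Answer: REACHABLE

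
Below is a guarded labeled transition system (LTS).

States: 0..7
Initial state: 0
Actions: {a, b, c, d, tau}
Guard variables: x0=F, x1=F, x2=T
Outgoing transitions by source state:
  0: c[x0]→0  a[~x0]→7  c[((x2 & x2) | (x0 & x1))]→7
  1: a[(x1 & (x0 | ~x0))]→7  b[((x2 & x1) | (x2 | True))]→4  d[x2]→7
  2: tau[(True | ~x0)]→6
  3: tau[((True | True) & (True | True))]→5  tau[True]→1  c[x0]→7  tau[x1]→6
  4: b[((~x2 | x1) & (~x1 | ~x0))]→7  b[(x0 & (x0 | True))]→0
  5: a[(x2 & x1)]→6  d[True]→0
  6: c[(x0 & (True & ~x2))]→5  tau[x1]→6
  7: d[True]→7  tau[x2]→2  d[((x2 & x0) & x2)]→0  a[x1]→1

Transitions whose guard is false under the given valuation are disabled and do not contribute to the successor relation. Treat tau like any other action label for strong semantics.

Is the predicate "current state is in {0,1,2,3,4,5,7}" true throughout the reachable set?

Answer: INVARIANT VIOLATED at state 6

Working:
Inv-set: {0,1,2,3,4,5,7}
Reachable = {0,2,6,7}
  0: ok
  2: ok
  6: ✗ unsafe
  7: ok
reach 6 via a·tau·tau — violates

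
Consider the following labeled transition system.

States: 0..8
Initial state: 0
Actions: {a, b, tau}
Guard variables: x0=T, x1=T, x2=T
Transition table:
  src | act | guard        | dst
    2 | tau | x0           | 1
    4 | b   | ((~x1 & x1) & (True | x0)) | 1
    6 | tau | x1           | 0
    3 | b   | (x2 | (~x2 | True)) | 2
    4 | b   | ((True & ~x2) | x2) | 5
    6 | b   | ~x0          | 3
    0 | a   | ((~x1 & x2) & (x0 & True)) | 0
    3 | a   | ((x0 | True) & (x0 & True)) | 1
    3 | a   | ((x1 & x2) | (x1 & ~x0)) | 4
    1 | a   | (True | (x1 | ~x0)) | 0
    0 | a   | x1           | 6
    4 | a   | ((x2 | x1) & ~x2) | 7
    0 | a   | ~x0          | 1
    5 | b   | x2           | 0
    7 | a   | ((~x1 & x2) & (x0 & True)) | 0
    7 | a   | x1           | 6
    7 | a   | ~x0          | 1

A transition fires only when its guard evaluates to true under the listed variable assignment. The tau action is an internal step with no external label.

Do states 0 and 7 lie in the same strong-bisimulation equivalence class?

Answer: BISIMILAR

Analysis:
Bisimulation quotient by refinement:
  P[0] = {{0,1,2,3,4,5,6,7,8}}
  P[1] = {{0,1,7},{2,6},{3},{4,5},{8}}
  P[2] = {{0,7},{1},{2,6},{3},{4},{5},{8}}
  P[3] = {{0,7},{1},{2},{3},{4},{5},{6},{8}}
8 equivalence class(es) (converged in 4)
class of 0: {0,7}; class of 7: {0,7}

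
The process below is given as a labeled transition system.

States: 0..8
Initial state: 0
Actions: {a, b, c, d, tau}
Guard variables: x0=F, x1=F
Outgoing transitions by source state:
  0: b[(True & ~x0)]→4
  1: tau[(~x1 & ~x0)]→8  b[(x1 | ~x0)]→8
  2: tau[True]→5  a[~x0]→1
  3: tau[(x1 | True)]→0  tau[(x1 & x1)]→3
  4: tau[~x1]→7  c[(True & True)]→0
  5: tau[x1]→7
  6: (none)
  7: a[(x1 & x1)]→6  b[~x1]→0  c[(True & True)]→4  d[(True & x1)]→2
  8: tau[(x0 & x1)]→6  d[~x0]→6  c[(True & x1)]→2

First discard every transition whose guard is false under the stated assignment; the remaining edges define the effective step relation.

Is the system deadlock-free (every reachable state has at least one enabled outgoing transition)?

R = {0,4,7}
  0: b→4  [deg 1]
  4: c→0  tau→7  [deg 2]
  7: b→0  c→4  [deg 2]

Answer: DEADLOCK-FREE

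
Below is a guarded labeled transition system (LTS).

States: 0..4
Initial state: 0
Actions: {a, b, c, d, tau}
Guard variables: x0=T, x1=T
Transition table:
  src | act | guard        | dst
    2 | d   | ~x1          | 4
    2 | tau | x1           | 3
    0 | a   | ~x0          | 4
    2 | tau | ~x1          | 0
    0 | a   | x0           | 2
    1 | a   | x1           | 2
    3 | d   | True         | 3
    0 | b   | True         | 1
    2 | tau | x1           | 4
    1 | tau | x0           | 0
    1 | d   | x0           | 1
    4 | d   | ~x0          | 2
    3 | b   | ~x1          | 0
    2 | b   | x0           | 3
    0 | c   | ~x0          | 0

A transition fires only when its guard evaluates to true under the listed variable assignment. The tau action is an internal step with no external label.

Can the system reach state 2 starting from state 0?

Answer: REACHABLE

Analysis:
After dropping false guards: 9 live edges.
Layer 0: {0}
Layer 1: {1,2}  cumulative {0,1,2}
Layer 2: {3,4}  cumulative {0,1,2,3,4}
Reach set: {0,1,2,3,4}
trace reaching 2: a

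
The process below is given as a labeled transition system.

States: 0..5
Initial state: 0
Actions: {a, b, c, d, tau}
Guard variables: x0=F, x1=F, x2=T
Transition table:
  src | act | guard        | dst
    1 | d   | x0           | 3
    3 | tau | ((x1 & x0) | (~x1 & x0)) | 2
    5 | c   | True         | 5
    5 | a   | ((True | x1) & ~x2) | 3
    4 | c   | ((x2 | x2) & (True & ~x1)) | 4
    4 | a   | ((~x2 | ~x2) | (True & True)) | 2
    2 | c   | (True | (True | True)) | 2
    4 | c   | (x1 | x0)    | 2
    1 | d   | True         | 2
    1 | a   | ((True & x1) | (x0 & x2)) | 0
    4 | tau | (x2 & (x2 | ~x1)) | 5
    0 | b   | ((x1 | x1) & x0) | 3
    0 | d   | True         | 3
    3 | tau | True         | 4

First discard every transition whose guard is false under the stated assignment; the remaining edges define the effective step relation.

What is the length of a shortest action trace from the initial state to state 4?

Answer: 2

Analysis:
Breadth-first toward 4:
  Layer 0: {0}
  Layer 1: {3}
  Layer 2: {4}
first hit 4 at d=2 via d·tau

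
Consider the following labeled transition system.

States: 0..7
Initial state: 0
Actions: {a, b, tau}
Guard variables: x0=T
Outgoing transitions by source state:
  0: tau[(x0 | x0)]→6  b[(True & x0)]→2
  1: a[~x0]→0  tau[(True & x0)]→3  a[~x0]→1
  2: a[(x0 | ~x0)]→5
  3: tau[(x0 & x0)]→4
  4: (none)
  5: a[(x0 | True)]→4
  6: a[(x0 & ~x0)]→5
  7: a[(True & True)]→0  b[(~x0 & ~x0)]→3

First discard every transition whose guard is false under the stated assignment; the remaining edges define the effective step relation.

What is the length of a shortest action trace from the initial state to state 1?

Answer: UNREACHABLE

Trace:
Breadth-first toward 1:
  Layer 0: {0}
  Layer 1: {2,6}
  Layer 2: {5}
  Layer 3: {4}
1 never appears.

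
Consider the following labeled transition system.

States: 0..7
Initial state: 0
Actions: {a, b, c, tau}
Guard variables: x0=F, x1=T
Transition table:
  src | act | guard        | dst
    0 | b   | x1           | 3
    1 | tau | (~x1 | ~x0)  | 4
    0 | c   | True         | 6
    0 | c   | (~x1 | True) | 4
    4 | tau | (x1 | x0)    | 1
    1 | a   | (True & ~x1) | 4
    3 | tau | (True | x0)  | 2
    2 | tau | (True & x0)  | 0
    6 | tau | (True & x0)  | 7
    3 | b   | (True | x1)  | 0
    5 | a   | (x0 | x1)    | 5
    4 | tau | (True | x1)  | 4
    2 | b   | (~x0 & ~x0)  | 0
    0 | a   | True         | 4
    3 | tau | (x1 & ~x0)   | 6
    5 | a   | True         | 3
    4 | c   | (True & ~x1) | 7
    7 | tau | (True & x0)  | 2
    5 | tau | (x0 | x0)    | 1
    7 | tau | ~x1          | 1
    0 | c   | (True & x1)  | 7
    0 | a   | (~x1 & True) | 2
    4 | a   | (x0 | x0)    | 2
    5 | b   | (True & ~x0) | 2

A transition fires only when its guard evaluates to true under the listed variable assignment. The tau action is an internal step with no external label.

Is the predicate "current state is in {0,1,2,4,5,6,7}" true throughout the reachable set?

Allowed set {0,1,2,4,5,6,7}
Reachable = {0,1,2,3,4,6,7}
  0: safe
  1: safe
  2: safe
  3: outside
  4: safe
  6: safe
  7: safe
counterexample path to 3: b

Answer: INVARIANT VIOLATED at state 3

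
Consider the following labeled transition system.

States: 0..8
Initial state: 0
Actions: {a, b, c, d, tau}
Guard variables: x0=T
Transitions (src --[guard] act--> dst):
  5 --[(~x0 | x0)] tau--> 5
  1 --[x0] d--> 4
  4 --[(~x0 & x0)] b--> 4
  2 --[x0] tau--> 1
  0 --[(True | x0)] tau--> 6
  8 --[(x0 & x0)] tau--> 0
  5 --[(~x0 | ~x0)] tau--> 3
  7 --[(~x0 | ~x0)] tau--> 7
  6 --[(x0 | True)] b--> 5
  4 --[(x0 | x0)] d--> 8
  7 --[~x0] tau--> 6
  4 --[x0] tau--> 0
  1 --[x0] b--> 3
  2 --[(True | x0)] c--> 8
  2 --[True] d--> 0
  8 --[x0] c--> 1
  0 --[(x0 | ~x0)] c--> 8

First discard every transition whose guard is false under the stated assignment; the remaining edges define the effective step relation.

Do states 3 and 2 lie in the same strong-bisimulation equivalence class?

Compute ~ classes (split until stable):
  P[0] = {{0,1,2,3,4,5,6,7,8}}
  P[1] = {{0,8},{1},{2},{3,7},{4},{5},{6}}
  P[2] = {{0},{1},{2},{3,7},{4},{5},{6},{8}}
Fixed point at round 3; 8 class(es).
3∈{3,7}, 2∈{2}

Answer: NOT BISIMILAR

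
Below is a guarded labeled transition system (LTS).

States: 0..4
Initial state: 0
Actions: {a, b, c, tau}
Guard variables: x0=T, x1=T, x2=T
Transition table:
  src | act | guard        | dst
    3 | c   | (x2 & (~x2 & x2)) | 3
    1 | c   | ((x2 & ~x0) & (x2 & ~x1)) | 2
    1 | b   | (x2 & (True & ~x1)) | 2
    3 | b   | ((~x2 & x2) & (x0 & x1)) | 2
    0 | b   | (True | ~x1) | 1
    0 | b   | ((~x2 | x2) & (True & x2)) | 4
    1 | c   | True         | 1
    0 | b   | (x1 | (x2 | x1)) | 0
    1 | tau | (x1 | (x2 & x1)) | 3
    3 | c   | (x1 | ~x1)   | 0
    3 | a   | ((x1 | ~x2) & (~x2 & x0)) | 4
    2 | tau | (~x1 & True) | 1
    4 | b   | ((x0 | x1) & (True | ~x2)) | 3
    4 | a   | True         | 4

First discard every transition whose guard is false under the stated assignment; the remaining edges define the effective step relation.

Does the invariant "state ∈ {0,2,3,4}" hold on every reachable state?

Answer: INVARIANT VIOLATED at state 1

Working:
Safe = {0,2,3,4}
Reachable = {0,1,3,4}
  0: safe
  1: ✗ unsafe
  3: safe
  4: safe
reach 1 via b — violates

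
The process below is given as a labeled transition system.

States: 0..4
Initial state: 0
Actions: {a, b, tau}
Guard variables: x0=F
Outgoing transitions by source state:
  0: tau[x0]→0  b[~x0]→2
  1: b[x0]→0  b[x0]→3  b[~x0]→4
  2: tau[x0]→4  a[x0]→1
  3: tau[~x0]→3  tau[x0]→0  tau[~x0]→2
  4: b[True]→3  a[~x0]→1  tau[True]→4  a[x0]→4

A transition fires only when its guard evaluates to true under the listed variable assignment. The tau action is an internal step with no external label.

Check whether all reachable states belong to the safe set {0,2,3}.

Inv-set: {0,2,3}
R = {0,2}
  0: ok
  2: ok

Answer: INVARIANT HOLDS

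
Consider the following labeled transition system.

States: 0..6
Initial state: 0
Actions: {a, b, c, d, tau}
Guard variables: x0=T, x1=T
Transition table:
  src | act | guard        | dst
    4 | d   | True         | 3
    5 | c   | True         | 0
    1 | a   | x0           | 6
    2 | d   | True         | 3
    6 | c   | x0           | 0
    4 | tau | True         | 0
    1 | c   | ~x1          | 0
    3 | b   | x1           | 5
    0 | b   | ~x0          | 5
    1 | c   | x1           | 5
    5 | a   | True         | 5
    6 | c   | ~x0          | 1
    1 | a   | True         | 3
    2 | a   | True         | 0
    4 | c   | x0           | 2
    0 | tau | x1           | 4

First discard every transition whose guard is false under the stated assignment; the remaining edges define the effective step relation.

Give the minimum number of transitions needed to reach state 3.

Answer: 2

Analysis:
BFS to 3:
  Layer 0: {0}
  Layer 1: {4}
  Layer 2: {2,3}
first hit 3 at d=2 via tau·d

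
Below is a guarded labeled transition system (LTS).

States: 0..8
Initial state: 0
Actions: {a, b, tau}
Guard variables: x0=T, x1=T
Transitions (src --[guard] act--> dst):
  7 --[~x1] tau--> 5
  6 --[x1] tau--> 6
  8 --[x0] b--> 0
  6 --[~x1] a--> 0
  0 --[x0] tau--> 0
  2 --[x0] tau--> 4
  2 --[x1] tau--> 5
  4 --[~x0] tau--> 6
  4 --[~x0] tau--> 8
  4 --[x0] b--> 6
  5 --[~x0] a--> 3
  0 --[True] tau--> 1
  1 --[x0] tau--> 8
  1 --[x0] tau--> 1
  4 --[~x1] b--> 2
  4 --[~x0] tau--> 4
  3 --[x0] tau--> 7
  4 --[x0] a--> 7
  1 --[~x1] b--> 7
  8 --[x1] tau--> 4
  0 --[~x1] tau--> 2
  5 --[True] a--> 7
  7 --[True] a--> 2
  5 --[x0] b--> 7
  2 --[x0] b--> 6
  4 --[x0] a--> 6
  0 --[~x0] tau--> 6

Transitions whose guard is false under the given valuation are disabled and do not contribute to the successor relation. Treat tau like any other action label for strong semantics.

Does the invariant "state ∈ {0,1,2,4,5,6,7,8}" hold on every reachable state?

Answer: INVARIANT HOLDS

Trace:
Safe = {0,1,2,4,5,6,7,8}
R = {0,1,2,4,5,6,7,8}
  0: safe
  1: safe
  2: safe
  4: safe
  5: safe
  6: safe
  7: safe
  8: safe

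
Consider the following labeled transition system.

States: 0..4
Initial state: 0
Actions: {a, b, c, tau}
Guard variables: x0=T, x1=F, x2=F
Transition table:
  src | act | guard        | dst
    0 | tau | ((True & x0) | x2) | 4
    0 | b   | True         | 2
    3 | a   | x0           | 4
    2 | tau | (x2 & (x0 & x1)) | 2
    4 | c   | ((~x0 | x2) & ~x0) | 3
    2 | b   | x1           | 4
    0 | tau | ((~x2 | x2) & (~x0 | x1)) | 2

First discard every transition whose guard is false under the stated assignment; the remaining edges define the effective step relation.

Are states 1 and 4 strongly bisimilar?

Bisimulation quotient by refinement:
  round 0: {{0,1,2,3,4}}
  round 1: {{0},{1,2,4},{3}}
stable after 2 split(s): 3 block(s)
[1]={1,2,4}  [4]={1,2,4}

Answer: BISIMILAR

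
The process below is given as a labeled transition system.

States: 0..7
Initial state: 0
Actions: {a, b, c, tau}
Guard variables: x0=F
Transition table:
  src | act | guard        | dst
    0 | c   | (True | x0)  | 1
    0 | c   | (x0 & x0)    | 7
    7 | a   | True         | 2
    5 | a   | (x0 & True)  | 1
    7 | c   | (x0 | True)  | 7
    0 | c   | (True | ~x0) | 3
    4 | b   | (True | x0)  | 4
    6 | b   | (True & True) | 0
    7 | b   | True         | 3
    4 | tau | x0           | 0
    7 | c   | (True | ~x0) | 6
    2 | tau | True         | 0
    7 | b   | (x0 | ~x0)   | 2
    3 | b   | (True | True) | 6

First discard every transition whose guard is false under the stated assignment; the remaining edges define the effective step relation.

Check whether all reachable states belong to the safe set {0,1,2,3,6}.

Inv-set: {0,1,2,3,6}
R = {0,1,3,6}
  0: safe
  1: safe
  3: safe
  6: safe

Answer: INVARIANT HOLDS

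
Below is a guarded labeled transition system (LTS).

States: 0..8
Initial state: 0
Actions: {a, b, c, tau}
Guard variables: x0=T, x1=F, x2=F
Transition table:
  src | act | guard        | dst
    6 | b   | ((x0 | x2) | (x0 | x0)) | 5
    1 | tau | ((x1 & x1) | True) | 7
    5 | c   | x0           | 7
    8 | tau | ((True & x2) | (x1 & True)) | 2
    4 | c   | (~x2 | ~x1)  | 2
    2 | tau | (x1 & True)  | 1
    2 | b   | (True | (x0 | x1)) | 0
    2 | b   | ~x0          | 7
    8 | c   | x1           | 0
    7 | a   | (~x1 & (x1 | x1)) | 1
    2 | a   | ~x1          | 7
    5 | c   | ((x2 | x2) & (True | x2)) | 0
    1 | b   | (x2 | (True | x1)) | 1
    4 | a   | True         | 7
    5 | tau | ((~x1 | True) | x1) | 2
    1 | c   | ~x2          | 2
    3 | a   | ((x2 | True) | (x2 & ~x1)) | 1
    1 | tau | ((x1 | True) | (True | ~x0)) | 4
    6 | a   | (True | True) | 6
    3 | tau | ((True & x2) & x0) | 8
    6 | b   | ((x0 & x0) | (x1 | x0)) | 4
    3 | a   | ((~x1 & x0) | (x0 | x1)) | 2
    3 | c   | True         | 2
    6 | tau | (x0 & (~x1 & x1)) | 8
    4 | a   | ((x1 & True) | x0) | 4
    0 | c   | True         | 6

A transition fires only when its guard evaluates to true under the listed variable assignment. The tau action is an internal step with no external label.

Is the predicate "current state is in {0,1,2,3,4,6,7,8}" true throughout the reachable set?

Safe = {0,1,2,3,4,6,7,8}
Reachable = {0,2,4,5,6,7}
  0: ✓
  2: ✓
  4: ✓
  5: VIOLATES
  6: ✓
  7: ✓
counterexample path to 5: c·b

Answer: INVARIANT VIOLATED at state 5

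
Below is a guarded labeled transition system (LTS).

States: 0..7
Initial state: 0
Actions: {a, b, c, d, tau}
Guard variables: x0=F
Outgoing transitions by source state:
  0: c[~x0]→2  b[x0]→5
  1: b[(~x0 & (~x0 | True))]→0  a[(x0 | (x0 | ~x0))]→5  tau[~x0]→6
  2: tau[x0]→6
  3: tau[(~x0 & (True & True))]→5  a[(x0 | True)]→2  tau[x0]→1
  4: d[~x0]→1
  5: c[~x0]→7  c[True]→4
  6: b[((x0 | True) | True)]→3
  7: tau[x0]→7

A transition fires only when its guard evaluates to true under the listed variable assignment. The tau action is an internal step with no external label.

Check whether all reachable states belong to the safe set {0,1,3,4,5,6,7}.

Allowed set {0,1,3,4,5,6,7}
Reach set: {0,2}
  0: ✓
  2: ✗ unsafe
witness against invariant: c → 2

Answer: INVARIANT VIOLATED at state 2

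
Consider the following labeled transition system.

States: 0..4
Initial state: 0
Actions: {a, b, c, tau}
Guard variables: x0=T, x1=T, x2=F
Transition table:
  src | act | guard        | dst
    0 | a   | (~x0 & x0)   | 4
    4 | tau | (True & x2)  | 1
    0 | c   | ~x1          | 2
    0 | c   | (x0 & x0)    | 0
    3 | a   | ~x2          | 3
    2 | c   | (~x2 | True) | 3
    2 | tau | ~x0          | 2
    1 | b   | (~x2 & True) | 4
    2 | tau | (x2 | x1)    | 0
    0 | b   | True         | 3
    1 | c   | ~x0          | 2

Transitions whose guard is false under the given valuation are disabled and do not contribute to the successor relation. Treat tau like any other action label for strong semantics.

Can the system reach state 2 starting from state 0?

Answer: UNREACHABLE

Analysis:
After dropping false guards: 6 live edges.
L0 = {0}
L1 = {3}  now seen {0,3}
Reach set: {0,3}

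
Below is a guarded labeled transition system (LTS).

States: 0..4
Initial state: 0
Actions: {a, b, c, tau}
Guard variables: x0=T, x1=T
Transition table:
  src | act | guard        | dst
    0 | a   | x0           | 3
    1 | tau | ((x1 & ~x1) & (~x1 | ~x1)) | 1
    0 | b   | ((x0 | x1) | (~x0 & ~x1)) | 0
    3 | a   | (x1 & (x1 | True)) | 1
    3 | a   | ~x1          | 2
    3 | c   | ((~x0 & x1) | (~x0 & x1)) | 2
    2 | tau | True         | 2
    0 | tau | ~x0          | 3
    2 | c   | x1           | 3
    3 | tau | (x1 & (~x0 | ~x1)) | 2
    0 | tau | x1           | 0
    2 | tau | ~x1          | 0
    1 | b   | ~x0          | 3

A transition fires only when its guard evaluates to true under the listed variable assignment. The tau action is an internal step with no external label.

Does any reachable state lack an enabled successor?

Answer: DEADLOCK at state 1

Analysis:
Reachable = {0,1,3}
  0: a→3  b→0  tau→0  [deg 3]
  1: ∅  [no exit]
  3: a→1  [deg 1]
Path to 1: a·a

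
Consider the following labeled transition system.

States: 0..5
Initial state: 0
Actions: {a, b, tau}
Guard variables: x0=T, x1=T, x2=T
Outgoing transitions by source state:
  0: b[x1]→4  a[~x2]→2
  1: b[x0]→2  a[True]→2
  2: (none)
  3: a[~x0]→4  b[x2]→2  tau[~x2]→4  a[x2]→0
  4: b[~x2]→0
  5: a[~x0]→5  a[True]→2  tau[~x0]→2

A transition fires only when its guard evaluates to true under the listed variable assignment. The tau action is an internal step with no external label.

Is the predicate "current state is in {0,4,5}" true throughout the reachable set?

Safe = {0,4,5}
Reach set: {0,4}
  0: ✓
  4: ✓

Answer: INVARIANT HOLDS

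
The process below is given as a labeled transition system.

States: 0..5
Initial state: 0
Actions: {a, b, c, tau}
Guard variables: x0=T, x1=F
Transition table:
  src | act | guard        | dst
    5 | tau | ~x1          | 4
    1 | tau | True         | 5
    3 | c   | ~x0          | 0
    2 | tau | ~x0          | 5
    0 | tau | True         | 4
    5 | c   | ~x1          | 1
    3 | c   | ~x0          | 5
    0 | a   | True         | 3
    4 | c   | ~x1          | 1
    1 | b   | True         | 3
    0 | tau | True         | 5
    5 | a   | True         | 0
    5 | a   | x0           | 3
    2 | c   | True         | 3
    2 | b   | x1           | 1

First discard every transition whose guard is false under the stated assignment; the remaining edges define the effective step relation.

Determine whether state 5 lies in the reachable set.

Guard filter leaves 11 enabled edge(s).
L0 = {0}
L1 = {3,4,5}  total {0,3,4,5}
L2 = {1}  total {0,1,3,4,5}
R = {0,1,3,4,5}
witness 5: tau

Answer: REACHABLE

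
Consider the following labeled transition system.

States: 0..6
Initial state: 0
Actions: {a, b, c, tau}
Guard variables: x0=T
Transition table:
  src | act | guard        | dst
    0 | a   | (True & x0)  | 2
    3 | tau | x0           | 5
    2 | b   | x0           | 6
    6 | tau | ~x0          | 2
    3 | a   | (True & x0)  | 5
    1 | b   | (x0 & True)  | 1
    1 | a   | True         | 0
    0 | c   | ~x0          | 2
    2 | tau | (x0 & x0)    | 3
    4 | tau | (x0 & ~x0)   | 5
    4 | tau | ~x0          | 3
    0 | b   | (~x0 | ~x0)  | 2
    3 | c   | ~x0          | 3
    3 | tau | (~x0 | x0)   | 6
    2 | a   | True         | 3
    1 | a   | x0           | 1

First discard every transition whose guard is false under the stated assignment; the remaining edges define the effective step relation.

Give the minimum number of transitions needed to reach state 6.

Layered search for 6:
  depth 0: {0}
  depth 1: {2}
  depth 2: {3,6}
depth(6)=2, e.g. a·b

Answer: 2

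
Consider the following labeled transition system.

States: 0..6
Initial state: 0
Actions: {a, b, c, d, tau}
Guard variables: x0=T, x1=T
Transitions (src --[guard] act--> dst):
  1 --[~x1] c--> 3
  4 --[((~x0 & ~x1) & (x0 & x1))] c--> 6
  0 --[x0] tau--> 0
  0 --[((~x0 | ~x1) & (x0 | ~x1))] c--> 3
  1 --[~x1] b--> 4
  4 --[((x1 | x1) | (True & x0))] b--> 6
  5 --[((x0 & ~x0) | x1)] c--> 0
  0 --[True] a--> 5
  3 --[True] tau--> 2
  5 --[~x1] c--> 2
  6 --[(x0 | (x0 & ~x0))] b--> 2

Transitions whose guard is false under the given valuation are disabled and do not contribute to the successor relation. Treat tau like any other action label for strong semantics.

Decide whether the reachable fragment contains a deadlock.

Answer: DEADLOCK-FREE

Trace:
R = {0,5}
  0: a→5  tau→0  [2 exit(s)]
  5: c→0  [1 exit(s)]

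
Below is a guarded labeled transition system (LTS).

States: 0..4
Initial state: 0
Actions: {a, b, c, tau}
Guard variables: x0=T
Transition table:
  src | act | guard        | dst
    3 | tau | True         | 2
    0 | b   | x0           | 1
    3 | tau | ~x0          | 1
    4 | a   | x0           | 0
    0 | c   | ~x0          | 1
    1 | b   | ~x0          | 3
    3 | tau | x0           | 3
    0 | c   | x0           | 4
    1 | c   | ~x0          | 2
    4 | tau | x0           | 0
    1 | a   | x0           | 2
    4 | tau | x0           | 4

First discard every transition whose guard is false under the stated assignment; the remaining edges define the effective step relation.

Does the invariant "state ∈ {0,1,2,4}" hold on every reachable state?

Inv-set: {0,1,2,4}
Reach set: {0,1,2,4}
  0: safe
  1: safe
  2: safe
  4: safe

Answer: INVARIANT HOLDS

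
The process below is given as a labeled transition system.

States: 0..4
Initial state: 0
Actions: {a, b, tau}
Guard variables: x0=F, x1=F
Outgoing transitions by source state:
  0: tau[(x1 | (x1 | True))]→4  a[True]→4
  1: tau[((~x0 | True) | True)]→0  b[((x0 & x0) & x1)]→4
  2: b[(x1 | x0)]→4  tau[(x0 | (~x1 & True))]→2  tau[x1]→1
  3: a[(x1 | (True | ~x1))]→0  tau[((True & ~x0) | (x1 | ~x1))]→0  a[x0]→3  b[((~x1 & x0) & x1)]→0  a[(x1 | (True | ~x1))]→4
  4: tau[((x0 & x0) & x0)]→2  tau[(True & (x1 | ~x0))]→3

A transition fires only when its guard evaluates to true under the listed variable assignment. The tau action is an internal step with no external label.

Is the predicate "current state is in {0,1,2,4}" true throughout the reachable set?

Inv-set: {0,1,2,4}
Reach set: {0,3,4}
  0: safe
  3: outside
  4: safe
reach 3 via tau·tau — violates

Answer: INVARIANT VIOLATED at state 3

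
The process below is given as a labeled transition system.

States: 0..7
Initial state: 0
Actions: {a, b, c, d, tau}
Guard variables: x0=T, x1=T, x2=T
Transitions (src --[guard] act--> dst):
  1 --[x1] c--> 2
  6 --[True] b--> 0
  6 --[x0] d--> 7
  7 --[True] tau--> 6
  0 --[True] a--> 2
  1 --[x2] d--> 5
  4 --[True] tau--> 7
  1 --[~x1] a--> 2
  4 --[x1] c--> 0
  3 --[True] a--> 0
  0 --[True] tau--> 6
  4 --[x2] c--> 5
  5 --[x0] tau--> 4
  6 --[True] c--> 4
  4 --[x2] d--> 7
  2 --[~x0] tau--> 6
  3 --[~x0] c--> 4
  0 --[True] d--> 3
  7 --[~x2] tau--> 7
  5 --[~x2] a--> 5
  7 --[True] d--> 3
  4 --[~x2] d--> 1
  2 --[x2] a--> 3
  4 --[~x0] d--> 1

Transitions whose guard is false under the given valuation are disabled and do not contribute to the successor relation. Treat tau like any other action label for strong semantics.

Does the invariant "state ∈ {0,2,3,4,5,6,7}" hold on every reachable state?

Answer: INVARIANT HOLDS

Working:
Safe = {0,2,3,4,5,6,7}
R = {0,2,3,4,5,6,7}
  0: safe
  2: safe
  3: safe
  4: safe
  5: safe
  6: safe
  7: safe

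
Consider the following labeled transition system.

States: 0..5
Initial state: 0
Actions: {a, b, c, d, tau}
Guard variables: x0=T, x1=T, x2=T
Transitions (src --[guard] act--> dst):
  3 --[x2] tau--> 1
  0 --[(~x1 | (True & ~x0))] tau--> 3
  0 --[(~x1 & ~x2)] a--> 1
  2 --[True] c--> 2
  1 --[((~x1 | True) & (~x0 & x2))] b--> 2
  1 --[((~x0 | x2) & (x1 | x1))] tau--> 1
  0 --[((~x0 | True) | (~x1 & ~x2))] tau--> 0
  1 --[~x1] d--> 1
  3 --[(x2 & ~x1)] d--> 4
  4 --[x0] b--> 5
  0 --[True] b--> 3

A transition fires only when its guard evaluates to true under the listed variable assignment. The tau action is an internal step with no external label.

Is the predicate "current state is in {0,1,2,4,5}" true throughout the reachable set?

Answer: INVARIANT VIOLATED at state 3

Working:
Safe = {0,1,2,4,5}
Reach set: {0,1,3}
  0: ✓
  1: ✓
  3: outside
counterexample path to 3: b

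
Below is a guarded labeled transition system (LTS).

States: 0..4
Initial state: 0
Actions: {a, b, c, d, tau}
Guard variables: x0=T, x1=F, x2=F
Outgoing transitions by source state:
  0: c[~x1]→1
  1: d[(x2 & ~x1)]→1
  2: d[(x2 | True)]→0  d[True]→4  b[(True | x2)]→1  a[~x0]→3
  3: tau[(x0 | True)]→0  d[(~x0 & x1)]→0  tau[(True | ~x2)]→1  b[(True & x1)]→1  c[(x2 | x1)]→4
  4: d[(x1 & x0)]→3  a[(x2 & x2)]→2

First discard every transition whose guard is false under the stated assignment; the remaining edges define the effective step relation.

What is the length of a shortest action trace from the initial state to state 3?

Answer: UNREACHABLE

Working:
Layered search for 3:
  L0 = {0}
  L1 = {1}
3 never appears.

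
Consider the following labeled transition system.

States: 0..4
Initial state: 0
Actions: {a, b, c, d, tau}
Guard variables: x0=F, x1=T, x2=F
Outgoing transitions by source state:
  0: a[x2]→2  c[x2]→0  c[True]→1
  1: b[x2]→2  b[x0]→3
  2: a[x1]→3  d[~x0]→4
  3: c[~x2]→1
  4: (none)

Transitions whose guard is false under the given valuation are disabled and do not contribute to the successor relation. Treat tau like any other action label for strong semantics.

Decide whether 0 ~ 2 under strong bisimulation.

Answer: NOT BISIMILAR

Analysis:
Refine partition for ~:
  P[0] = {{0,1,2,3,4}}
  P[1] = {{0,3},{1,4},{2}}
3 equivalence class(es) (converged in 2)
class of 0: {0,3}; class of 2: {2}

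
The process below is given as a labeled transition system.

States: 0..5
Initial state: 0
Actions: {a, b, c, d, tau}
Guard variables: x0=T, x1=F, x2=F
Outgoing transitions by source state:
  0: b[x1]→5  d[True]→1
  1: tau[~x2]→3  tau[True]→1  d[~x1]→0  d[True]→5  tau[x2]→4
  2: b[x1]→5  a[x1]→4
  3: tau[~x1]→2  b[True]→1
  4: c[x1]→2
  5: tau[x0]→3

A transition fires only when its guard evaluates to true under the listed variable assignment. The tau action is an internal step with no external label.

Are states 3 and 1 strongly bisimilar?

Answer: NOT BISIMILAR

Working:
Refine partition for ~:
  P[0] = {{0,1,2,3,4,5}}
  P[1] = {{0},{1},{2,4},{3},{5}}
stable after 2 split(s): 5 block(s)
[3]={3}  [1]={1}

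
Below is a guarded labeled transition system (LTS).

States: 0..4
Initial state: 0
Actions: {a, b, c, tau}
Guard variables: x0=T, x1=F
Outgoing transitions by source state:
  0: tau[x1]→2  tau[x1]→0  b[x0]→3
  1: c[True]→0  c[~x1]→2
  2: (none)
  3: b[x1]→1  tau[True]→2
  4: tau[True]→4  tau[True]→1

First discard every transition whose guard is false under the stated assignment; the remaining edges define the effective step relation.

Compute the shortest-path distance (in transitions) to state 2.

Answer: 2

Analysis:
Layered search for 2:
  L0 = {0}
  L1 = {3}
  L2 = {2}
depth(2)=2, e.g. b·tau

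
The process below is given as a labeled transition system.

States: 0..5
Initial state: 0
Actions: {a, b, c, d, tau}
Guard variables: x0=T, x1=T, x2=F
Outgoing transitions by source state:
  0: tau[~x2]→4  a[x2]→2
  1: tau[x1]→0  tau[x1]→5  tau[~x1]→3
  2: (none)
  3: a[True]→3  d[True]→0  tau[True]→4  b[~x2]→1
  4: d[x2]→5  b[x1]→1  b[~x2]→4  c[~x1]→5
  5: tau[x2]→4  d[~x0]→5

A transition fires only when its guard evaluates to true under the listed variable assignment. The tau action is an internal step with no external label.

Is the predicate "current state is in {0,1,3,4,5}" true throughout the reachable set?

Safe = {0,1,3,4,5}
Reach set: {0,1,4,5}
  0: ok
  1: ok
  4: ok
  5: ok

Answer: INVARIANT HOLDS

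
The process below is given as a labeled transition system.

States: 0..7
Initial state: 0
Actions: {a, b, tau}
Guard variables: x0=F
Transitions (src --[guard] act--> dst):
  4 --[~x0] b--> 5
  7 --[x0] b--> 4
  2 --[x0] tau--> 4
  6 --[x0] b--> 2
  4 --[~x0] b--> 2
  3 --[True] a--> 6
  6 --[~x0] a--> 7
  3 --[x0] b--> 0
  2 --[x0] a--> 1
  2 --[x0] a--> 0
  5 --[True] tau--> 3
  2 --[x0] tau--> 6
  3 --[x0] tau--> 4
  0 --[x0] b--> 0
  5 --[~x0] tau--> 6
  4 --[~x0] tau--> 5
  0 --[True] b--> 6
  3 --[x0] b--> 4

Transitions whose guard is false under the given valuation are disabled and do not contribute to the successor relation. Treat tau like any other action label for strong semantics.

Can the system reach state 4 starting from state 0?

Answer: UNREACHABLE

Analysis:
After dropping false guards: 8 live edges.
Layer 0: {0}
Layer 1: {6}  now seen {0,6}
Layer 2: {7}  now seen {0,6,7}
Reachable = {0,6,7}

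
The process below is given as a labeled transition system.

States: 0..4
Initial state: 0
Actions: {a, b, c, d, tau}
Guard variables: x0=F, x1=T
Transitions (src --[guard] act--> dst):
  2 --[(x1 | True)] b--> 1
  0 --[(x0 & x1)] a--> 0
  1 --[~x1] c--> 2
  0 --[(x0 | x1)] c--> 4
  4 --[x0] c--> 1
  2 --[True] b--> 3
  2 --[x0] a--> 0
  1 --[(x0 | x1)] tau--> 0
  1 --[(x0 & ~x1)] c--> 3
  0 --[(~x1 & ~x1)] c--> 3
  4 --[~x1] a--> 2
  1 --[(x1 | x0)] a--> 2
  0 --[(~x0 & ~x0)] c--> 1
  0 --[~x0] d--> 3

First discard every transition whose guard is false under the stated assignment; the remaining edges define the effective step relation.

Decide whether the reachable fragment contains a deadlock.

Answer: DEADLOCK at state 3

Analysis:
Reach set: {0,1,2,3,4}
  0: c→1  c→4  d→3  [3 out]
  1: a→2  tau→0  [2 out]
  2: b→1  b→3  [2 out]
  3: ∅  [no exit]
  4: ∅  [no exit]
witness 3: d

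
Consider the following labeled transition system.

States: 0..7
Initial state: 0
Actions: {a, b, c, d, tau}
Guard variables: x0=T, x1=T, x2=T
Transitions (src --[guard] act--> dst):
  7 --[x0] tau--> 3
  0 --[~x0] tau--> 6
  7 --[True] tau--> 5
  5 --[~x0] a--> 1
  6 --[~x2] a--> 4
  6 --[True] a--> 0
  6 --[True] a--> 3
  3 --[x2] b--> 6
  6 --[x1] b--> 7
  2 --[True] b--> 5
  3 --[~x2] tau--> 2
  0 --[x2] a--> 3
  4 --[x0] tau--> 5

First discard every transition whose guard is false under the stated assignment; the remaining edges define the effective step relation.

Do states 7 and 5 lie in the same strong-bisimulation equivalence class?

Compute ~ classes (split until stable):
  round 0: {{0,1,2,3,4,5,6,7}}
  round 1: {{0},{1,5},{2,3},{4,7},{6}}
  round 2: {{0},{1,5},{2},{3},{4},{6},{7}}
stable after 3 split(s): 7 block(s)
[7]={7}  [5]={1,5}

Answer: NOT BISIMILAR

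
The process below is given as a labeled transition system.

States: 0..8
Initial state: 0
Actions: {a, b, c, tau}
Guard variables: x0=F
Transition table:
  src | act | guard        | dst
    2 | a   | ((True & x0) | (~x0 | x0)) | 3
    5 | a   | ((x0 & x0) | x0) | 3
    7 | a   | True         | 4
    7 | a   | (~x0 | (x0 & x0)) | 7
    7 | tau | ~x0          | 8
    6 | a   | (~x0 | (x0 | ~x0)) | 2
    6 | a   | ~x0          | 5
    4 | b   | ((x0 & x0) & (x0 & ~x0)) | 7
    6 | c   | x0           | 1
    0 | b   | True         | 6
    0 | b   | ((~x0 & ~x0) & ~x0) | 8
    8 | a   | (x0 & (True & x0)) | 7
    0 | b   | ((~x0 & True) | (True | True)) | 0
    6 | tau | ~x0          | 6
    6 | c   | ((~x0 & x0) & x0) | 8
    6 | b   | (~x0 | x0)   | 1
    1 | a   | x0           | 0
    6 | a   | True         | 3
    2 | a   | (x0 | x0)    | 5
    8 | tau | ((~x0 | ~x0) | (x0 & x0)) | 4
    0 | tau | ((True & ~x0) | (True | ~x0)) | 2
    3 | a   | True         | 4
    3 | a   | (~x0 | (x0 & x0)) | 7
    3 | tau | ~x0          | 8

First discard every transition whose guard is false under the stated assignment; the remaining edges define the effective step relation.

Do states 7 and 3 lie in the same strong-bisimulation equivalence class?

Answer: BISIMILAR

Analysis:
Compute ~ classes (split until stable):
  round 0: {{0,1,2,3,4,5,6,7,8}}
  round 1: {{0},{1,4,5},{2},{3,7},{6},{8}}
6 equivalence class(es) (converged in 2)
class of 7: {3,7}; class of 3: {3,7}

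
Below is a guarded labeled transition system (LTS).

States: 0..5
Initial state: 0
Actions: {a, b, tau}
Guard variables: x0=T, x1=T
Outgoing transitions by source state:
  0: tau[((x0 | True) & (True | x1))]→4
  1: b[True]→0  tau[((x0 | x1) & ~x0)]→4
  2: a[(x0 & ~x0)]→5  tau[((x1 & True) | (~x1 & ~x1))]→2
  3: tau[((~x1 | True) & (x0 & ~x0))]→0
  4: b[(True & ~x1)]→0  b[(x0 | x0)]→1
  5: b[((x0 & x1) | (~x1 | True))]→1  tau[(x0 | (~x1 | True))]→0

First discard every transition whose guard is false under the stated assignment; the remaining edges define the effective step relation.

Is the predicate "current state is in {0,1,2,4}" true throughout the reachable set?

Safe = {0,1,2,4}
Reach set: {0,1,4}
  0: ok
  1: ok
  4: ok

Answer: INVARIANT HOLDS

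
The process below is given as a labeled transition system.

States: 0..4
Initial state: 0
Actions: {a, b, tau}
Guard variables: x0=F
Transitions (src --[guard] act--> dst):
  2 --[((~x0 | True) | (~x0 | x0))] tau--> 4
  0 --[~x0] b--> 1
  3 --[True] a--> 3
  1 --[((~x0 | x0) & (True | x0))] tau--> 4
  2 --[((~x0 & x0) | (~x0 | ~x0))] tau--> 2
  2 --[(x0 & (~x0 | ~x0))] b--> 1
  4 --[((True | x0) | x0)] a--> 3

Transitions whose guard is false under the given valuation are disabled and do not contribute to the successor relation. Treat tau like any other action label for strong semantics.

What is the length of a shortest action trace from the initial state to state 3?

BFS to 3:
  L0 = {0}
  L1 = {1}
  L2 = {4}
  L3 = {3}
depth(3)=3, e.g. b·tau·a

Answer: 3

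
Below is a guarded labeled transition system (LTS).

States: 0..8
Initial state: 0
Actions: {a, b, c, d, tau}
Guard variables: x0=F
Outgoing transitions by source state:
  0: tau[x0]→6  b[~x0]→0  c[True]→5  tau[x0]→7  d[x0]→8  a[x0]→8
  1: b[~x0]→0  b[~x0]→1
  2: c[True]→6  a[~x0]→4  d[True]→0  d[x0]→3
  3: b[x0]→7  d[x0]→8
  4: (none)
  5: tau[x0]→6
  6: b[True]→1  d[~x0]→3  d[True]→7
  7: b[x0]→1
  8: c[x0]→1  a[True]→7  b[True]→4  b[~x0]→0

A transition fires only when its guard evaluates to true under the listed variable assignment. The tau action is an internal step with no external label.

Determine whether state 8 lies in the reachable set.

After dropping false guards: 13 live edges.
Layer 0: {0}
Layer 1: {5}  now seen {0,5}
R = {0,5}

Answer: UNREACHABLE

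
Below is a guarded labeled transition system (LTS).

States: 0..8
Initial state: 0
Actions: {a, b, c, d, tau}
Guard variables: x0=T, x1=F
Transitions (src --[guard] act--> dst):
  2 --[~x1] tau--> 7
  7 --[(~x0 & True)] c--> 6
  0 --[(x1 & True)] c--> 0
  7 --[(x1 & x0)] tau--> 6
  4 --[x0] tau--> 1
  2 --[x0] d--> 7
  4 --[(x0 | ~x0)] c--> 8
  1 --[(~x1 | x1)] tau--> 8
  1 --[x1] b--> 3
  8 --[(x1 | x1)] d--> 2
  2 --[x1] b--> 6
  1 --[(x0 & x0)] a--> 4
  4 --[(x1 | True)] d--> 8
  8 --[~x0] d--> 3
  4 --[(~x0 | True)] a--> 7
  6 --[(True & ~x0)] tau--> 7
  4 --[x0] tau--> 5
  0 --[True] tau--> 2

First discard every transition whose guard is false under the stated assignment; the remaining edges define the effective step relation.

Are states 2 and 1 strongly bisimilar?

Bisimulation quotient by refinement:
  P[0] = {{0,1,2,3,4,5,6,7,8}}
  P[1] = {{0},{1},{2},{3,5,6,7,8},{4}}
5 equivalence class(es) (converged in 2)
2∈{2}, 1∈{1}

Answer: NOT BISIMILAR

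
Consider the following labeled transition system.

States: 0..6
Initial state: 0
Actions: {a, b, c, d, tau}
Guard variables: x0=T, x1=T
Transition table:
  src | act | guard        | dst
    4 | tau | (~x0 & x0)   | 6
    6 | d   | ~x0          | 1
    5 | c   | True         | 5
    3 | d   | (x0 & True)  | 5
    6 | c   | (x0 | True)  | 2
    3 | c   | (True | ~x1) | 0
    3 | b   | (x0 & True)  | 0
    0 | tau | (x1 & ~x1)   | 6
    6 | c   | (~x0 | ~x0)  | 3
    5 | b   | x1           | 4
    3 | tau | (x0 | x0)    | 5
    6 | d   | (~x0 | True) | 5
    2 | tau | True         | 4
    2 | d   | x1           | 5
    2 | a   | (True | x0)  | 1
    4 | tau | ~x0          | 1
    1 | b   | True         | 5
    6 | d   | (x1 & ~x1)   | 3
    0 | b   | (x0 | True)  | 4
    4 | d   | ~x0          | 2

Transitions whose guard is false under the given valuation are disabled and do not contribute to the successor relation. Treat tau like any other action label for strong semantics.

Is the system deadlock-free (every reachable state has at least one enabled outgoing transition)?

R = {0,4}
  0: b→4  [1 exit(s)]
  4: ∅  [deadlock]
Path to 4: b

Answer: DEADLOCK at state 4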